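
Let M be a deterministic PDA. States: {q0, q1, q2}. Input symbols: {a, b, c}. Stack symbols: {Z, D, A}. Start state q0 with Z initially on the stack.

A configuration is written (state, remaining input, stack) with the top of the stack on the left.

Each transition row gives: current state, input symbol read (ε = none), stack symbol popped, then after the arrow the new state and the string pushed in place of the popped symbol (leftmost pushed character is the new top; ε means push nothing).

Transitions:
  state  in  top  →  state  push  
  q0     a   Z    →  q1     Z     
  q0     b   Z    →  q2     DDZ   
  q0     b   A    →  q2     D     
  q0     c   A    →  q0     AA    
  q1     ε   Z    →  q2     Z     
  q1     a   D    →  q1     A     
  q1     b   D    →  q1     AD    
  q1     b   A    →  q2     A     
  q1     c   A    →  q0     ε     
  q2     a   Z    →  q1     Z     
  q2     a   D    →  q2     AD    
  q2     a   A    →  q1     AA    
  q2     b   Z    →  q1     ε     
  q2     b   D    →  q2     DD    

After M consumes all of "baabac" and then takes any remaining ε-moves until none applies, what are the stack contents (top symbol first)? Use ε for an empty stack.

AADDZ

(q0, baabac, Z) ⊢ (q2, aabac, DDZ) ⊢ (q2, abac, ADDZ) ⊢ (q1, bac, AADDZ) ⊢ (q2, ac, AADDZ) ⊢ (q1, c, AAADDZ) ⊢ (q0, ε, AADDZ)
All input consumed in state q0 with stack AADDZ.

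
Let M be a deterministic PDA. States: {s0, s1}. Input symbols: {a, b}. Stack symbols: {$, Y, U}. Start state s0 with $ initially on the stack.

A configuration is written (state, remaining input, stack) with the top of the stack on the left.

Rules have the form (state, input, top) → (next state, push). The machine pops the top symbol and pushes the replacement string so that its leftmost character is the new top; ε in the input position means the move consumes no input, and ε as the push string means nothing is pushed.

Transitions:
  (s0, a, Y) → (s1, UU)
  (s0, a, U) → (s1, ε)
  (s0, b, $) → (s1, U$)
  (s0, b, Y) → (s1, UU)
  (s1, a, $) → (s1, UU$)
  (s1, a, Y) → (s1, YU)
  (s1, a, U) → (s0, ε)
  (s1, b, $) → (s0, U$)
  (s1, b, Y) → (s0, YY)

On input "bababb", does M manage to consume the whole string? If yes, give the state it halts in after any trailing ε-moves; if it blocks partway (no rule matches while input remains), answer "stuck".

(s0, bababb, $) ⊢ (s1, ababb, U$) ⊢ (s0, babb, $) ⊢ (s1, abb, U$) ⊢ (s0, bb, $) ⊢ (s1, b, U$)
No transition for (s1, b, top U); M blocks with input b remaining.

stuck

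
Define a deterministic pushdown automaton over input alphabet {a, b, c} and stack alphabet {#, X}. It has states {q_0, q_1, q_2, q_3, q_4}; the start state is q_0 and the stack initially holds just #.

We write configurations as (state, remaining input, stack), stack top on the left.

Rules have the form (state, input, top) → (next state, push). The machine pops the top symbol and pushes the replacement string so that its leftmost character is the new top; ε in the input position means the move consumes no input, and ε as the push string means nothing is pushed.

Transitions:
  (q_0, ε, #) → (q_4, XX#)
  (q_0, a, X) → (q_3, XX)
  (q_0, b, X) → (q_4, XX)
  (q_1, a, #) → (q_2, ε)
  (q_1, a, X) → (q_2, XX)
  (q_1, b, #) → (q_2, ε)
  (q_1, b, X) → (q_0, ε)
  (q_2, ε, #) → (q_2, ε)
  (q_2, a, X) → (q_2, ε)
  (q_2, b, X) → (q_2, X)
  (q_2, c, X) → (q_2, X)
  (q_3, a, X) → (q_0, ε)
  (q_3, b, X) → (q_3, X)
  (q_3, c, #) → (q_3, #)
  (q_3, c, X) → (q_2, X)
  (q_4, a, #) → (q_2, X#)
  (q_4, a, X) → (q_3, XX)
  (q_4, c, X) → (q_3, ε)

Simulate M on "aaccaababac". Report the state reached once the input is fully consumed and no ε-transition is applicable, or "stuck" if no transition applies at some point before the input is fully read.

(q_0, aaccaababac, #)
  ε-move, top #: go to q_4, push XX# → (q_4, aaccaababac, XX#)
  read a, top X: go to q_3, push XX → (q_3, accaababac, XXX#)
  read a, top X: go to q_0, push ε → (q_0, ccaababac, XX#)
No transition for (q_0, c, top X); M blocks with input ccaababac remaining.

stuck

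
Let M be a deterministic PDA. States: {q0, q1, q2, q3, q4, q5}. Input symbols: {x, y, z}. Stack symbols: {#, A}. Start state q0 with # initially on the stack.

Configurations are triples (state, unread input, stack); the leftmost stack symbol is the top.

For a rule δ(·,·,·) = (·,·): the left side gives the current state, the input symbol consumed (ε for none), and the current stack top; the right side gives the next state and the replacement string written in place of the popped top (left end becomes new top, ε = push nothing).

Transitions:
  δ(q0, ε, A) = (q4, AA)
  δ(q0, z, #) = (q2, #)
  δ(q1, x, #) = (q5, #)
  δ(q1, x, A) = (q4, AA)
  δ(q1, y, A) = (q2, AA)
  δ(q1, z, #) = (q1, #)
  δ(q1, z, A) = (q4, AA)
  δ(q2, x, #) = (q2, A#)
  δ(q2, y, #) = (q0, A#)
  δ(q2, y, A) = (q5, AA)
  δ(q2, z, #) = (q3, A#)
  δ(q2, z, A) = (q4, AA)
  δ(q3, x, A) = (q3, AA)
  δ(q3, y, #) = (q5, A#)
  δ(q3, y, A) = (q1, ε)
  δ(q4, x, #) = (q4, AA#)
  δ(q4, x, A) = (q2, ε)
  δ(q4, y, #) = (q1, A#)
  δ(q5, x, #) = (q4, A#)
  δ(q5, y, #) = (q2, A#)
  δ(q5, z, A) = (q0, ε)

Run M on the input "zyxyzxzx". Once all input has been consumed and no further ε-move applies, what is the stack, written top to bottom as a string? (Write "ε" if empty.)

A#

(q0, zyxyzxzx, #) ⊢ (q2, yxyzxzx, #) ⊢ (q0, xyzxzx, A#) ⊢ (q4, xyzxzx, AA#) ⊢ (q2, yzxzx, A#) ⊢ (q5, zxzx, AA#) ⊢ (q0, xzx, A#) ⊢ (q4, xzx, AA#) ⊢ (q2, zx, A#) ⊢ (q4, x, AA#) ⊢ (q2, ε, A#)
All input consumed in state q2 with stack A#.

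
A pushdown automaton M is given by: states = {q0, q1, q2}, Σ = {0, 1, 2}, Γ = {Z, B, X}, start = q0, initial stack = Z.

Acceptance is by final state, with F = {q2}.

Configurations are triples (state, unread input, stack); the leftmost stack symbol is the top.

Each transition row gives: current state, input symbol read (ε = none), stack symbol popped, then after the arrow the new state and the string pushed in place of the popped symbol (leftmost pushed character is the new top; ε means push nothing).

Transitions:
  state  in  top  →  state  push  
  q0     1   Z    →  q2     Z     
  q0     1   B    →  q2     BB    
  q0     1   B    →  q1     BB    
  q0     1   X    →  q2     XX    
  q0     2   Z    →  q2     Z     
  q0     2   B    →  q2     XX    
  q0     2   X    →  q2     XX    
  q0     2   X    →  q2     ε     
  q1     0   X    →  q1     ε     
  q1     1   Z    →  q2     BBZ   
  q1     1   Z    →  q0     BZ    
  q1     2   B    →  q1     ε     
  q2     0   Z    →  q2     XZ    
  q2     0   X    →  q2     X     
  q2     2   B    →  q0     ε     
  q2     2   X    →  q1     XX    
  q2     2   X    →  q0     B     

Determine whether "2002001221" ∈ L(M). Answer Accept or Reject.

Accept

One accepting computation: (q0, 2002001221, Z) ⊢ (q2, 002001221, Z) ⊢ (q2, 02001221, XZ) ⊢ (q2, 2001221, XZ) ⊢ (q1, 001221, XXZ) ⊢ (q1, 01221, XZ) ⊢ (q1, 1221, Z) ⊢ (q0, 221, BZ) ⊢ (q2, 21, XXZ) ⊢ (q0, 1, BXZ) ⊢ (q2, ε, BBXZ)
All input consumed and state q2 ∈ F.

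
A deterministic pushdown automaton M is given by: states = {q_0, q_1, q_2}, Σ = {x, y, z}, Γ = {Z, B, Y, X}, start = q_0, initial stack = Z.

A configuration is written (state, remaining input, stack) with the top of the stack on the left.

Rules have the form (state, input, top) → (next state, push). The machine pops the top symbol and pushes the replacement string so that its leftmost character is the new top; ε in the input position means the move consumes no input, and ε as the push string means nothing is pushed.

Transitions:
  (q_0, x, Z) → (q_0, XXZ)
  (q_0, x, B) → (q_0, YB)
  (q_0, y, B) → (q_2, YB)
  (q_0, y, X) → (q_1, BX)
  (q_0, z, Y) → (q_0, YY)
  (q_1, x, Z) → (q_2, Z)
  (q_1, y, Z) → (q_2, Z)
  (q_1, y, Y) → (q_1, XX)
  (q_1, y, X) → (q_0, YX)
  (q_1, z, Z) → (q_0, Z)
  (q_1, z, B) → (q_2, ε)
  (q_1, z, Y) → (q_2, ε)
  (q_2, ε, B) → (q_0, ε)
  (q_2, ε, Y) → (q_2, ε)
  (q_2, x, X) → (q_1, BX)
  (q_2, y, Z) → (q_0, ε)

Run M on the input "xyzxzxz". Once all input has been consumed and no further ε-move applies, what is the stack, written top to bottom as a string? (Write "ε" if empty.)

(q_0, xyzxzxz, Z) ⊢ (q_0, yzxzxz, XXZ) ⊢ (q_1, zxzxz, BXXZ) ⊢ (q_2, xzxz, XXZ) ⊢ (q_1, zxz, BXXZ) ⊢ (q_2, xz, XXZ) ⊢ (q_1, z, BXXZ) ⊢ (q_2, ε, XXZ)
All input consumed in state q_2 with stack XXZ.

XXZ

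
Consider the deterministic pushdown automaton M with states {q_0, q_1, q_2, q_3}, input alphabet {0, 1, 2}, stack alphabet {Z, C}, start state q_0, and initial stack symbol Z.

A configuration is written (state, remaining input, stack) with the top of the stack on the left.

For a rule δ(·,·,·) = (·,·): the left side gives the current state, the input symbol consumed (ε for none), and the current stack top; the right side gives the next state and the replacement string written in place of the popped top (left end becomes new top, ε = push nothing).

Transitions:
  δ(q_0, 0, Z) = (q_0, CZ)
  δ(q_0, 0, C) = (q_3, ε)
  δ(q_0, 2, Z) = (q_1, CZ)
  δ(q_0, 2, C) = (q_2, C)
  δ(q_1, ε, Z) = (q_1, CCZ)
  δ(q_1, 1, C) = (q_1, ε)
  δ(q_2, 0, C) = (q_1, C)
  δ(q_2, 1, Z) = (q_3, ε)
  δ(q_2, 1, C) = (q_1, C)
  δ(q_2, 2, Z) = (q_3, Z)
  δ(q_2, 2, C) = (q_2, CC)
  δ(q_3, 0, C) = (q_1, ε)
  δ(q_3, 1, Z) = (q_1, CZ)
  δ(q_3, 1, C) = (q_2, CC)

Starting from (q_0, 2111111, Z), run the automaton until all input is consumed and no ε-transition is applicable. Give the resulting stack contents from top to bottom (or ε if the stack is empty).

(q_0, 2111111, Z)
  read 2, top Z: go to q_1, push CZ → (q_1, 111111, CZ)
  read 1, top C: go to q_1, push ε → (q_1, 11111, Z)
  ε-move, top Z: go to q_1, push CCZ → (q_1, 11111, CCZ)
  read 1, top C: go to q_1, push ε → (q_1, 1111, CZ)
  read 1, top C: go to q_1, push ε → (q_1, 111, Z)
  ε-move, top Z: go to q_1, push CCZ → (q_1, 111, CCZ)
  read 1, top C: go to q_1, push ε → (q_1, 11, CZ)
  read 1, top C: go to q_1, push ε → (q_1, 1, Z)
  ε-move, top Z: go to q_1, push CCZ → (q_1, 1, CCZ)
  read 1, top C: go to q_1, push ε → (q_1, ε, CZ)
All input consumed in state q_1 with stack CZ.

CZ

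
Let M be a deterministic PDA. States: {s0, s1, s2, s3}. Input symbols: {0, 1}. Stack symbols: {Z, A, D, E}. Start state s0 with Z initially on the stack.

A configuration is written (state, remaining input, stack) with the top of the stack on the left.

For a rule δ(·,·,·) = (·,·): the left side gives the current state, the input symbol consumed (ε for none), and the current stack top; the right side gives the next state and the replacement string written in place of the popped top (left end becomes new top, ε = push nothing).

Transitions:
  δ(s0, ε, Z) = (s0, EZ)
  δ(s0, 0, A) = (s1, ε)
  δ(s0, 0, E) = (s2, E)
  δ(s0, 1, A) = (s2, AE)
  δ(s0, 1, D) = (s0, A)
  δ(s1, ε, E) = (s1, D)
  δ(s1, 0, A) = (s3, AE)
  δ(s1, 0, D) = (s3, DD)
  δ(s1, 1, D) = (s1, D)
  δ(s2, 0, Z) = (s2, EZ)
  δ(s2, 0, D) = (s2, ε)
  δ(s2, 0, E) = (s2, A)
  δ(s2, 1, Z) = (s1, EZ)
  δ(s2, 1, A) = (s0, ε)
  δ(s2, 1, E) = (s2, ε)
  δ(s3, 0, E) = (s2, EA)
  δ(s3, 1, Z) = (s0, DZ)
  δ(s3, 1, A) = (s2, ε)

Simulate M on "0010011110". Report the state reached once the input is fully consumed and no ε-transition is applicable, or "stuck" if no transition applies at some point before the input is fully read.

(s0, 0010011110, Z)
  ε-move, top Z: go to s0, push EZ → (s0, 0010011110, EZ)
  read 0, top E: go to s2, push E → (s2, 010011110, EZ)
  read 0, top E: go to s2, push A → (s2, 10011110, AZ)
  read 1, top A: go to s0, push ε → (s0, 0011110, Z)
  ε-move, top Z: go to s0, push EZ → (s0, 0011110, EZ)
  read 0, top E: go to s2, push E → (s2, 011110, EZ)
  read 0, top E: go to s2, push A → (s2, 11110, AZ)
  read 1, top A: go to s0, push ε → (s0, 1110, Z)
  ε-move, top Z: go to s0, push EZ → (s0, 1110, EZ)
No transition for (s0, 1, top E); M blocks with input 1110 remaining.

stuck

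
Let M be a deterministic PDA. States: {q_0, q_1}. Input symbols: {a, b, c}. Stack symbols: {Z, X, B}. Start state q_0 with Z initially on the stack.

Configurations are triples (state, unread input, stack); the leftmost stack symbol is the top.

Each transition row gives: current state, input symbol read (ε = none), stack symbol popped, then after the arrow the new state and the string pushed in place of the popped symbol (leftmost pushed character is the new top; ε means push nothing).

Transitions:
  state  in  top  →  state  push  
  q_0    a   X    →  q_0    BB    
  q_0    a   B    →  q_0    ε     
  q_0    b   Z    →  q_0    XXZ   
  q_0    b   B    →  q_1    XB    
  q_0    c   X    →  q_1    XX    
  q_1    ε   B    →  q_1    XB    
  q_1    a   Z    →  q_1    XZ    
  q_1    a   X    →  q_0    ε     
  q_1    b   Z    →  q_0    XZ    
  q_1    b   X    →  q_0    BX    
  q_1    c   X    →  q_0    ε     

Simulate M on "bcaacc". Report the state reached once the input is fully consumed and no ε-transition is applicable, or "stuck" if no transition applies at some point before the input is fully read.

stuck

(q_0, bcaacc, Z)
  read b, top Z: go to q_0, push XXZ → (q_0, caacc, XXZ)
  read c, top X: go to q_1, push XX → (q_1, aacc, XXXZ)
  read a, top X: go to q_0, push ε → (q_0, acc, XXZ)
  read a, top X: go to q_0, push BB → (q_0, cc, BBXZ)
No transition for (q_0, c, top B); M blocks with input cc remaining.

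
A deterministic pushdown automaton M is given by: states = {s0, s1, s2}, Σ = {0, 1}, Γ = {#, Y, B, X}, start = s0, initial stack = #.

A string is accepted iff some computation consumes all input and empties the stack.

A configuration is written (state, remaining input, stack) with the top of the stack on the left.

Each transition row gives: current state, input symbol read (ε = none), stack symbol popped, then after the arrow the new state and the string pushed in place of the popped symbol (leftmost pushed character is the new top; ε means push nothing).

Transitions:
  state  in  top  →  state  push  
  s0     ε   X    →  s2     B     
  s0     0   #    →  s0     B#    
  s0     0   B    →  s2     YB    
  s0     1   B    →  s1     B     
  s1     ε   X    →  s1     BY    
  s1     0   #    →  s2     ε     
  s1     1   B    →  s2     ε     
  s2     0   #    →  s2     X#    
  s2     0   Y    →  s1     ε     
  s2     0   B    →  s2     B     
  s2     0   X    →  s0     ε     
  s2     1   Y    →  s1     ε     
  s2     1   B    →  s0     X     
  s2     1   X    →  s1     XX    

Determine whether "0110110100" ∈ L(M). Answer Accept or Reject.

Accept

(s0, 0110110100, #)
  read 0, top #: go to s0, push B# → (s0, 110110100, B#)
  read 1, top B: go to s1, push B → (s1, 10110100, B#)
  read 1, top B: go to s2, push ε → (s2, 0110100, #)
  read 0, top #: go to s2, push X# → (s2, 110100, X#)
  read 1, top X: go to s1, push XX → (s1, 10100, XX#)
  ε-move, top X: go to s1, push BY → (s1, 10100, BYX#)
  read 1, top B: go to s2, push ε → (s2, 0100, YX#)
  read 0, top Y: go to s1, push ε → (s1, 100, X#)
  ε-move, top X: go to s1, push BY → (s1, 100, BY#)
  read 1, top B: go to s2, push ε → (s2, 00, Y#)
  read 0, top Y: go to s1, push ε → (s1, 0, #)
  read 0, top #: go to s2, push ε → (s2, ε, ε)
All input consumed and the stack is empty.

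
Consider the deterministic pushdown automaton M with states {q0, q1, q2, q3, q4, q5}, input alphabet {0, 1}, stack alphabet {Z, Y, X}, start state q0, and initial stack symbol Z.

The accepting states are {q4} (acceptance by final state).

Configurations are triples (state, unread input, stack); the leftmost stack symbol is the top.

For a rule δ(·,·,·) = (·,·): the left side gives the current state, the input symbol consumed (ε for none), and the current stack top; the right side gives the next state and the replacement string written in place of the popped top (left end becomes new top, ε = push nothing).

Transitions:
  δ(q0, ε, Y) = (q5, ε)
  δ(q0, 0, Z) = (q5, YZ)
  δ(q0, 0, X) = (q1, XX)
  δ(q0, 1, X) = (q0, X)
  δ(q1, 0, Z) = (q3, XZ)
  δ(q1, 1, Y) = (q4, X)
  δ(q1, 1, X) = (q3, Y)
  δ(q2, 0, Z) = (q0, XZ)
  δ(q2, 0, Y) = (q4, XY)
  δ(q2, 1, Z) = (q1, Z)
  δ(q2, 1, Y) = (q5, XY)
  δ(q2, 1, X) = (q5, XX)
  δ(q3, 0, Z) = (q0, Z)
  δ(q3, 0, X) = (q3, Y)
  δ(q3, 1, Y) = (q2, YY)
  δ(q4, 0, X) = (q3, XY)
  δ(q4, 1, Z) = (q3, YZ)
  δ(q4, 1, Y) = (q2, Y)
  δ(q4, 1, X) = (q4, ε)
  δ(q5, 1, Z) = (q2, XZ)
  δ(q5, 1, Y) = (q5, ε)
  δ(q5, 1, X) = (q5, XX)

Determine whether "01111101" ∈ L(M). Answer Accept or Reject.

(q0, 01111101, Z)
  read 0, top Z: go to q5, push YZ → (q5, 1111101, YZ)
  read 1, top Y: go to q5, push ε → (q5, 111101, Z)
  read 1, top Z: go to q2, push XZ → (q2, 11101, XZ)
  read 1, top X: go to q5, push XX → (q5, 1101, XXZ)
  read 1, top X: go to q5, push XX → (q5, 101, XXXZ)
  read 1, top X: go to q5, push XX → (q5, 01, XXXXZ)
No transition applies at (q5, 01, XXXXZ); input not fully consumed.

Reject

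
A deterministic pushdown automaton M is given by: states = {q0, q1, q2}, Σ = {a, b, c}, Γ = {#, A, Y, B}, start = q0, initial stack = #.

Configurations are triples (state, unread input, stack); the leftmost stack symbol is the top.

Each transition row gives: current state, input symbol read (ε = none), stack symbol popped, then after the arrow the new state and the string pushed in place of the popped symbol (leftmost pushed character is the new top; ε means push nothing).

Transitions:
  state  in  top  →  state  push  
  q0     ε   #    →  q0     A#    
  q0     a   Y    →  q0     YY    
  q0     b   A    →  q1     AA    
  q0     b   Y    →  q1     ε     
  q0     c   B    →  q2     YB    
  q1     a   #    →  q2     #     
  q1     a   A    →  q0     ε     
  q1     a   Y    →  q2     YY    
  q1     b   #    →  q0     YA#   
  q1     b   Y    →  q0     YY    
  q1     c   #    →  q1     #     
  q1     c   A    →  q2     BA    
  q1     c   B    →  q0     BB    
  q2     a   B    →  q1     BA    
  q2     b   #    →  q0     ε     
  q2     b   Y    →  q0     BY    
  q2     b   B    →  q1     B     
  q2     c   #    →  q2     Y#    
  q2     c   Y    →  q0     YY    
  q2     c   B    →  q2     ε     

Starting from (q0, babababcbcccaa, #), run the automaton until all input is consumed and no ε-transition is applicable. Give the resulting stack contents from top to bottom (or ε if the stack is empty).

(q0, babababcbcccaa, #) ⊢ (q0, babababcbcccaa, A#) ⊢ (q1, abababcbcccaa, AA#) ⊢ (q0, bababcbcccaa, A#) ⊢ (q1, ababcbcccaa, AA#) ⊢ (q0, babcbcccaa, A#) ⊢ (q1, abcbcccaa, AA#) ⊢ (q0, bcbcccaa, A#) ⊢ (q1, cbcccaa, AA#) ⊢ (q2, bcccaa, BAA#) ⊢ (q1, cccaa, BAA#) ⊢ (q0, ccaa, BBAA#) ⊢ (q2, caa, YBBAA#) ⊢ (q0, aa, YYBBAA#) ⊢ (q0, a, YYYBBAA#) ⊢ (q0, ε, YYYYBBAA#)
All input consumed in state q0 with stack YYYYBBAA#.

YYYYBBAA#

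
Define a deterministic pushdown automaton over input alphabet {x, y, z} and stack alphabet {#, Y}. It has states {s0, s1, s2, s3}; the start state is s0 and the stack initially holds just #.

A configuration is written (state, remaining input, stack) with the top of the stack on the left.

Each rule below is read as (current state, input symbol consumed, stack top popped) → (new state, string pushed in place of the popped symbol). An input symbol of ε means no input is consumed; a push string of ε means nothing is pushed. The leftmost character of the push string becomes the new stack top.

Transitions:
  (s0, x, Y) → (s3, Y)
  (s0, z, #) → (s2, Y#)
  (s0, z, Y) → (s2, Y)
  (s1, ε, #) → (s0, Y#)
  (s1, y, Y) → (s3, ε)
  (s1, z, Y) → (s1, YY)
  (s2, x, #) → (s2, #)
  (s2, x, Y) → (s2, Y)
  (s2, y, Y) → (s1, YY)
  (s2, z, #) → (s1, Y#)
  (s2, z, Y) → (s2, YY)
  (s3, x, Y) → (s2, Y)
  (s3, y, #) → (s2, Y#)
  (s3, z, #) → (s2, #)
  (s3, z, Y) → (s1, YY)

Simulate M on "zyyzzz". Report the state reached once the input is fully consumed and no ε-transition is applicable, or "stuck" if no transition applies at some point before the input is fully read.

s1

(s0, zyyzzz, #)
  read z, top #: go to s2, push Y# → (s2, yyzzz, Y#)
  read y, top Y: go to s1, push YY → (s1, yzzz, YY#)
  read y, top Y: go to s3, push ε → (s3, zzz, Y#)
  read z, top Y: go to s1, push YY → (s1, zz, YY#)
  read z, top Y: go to s1, push YY → (s1, z, YYY#)
  read z, top Y: go to s1, push YY → (s1, ε, YYYY#)
All input consumed; M is in state s1.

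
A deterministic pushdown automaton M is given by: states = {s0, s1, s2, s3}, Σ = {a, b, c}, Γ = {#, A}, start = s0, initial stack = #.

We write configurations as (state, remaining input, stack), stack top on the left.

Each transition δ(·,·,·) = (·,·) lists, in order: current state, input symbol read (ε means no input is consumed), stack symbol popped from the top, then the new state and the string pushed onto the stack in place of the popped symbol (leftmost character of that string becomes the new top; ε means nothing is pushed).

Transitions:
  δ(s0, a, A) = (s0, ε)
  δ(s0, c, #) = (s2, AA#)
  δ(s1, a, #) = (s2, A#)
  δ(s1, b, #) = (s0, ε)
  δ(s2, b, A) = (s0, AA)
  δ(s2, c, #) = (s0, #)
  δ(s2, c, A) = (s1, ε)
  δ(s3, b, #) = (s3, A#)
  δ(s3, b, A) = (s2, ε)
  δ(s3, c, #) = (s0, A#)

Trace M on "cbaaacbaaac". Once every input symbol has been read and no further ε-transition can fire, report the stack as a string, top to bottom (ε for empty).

(s0, cbaaacbaaac, #) ⊢ (s2, baaacbaaac, AA#) ⊢ (s0, aaacbaaac, AAA#) ⊢ (s0, aacbaaac, AA#) ⊢ (s0, acbaaac, A#) ⊢ (s0, cbaaac, #) ⊢ (s2, baaac, AA#) ⊢ (s0, aaac, AAA#) ⊢ (s0, aac, AA#) ⊢ (s0, ac, A#) ⊢ (s0, c, #) ⊢ (s2, ε, AA#)
All input consumed in state s2 with stack AA#.

AA#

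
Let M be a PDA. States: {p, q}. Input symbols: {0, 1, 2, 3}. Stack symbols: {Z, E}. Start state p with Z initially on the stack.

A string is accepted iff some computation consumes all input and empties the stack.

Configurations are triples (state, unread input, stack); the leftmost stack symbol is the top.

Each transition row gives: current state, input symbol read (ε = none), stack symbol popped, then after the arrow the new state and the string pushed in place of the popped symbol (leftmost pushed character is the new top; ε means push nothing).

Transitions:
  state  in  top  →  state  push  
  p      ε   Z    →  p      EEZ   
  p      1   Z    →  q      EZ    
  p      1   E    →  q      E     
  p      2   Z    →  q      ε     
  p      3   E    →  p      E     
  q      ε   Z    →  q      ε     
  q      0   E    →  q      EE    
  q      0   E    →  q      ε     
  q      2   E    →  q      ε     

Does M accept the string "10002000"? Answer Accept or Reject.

Accept

One accepting computation: (p, 10002000, Z) ⊢ (q, 0002000, EZ) ⊢ (q, 002000, EEZ) ⊢ (q, 02000, EEEZ) ⊢ (q, 2000, EEEEZ) ⊢ (q, 000, EEEZ) ⊢ (q, 00, EEZ) ⊢ (q, 0, EZ) ⊢ (q, ε, Z) ⊢ (q, ε, ε)
All input consumed and the stack is empty.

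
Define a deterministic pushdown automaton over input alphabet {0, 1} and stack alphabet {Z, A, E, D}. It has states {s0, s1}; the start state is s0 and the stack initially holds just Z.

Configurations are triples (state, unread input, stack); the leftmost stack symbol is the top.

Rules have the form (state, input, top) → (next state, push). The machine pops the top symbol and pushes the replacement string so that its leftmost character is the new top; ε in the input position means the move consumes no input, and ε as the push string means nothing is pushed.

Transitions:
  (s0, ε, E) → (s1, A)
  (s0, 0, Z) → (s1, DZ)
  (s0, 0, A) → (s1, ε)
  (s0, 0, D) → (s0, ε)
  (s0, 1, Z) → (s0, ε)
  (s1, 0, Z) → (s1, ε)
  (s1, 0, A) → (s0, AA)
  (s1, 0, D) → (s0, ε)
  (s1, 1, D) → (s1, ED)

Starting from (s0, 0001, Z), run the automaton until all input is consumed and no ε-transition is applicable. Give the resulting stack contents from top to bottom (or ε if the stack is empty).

EDZ

(s0, 0001, Z)
  read 0, top Z: go to s1, push DZ → (s1, 001, DZ)
  read 0, top D: go to s0, push ε → (s0, 01, Z)
  read 0, top Z: go to s1, push DZ → (s1, 1, DZ)
  read 1, top D: go to s1, push ED → (s1, ε, EDZ)
All input consumed in state s1 with stack EDZ.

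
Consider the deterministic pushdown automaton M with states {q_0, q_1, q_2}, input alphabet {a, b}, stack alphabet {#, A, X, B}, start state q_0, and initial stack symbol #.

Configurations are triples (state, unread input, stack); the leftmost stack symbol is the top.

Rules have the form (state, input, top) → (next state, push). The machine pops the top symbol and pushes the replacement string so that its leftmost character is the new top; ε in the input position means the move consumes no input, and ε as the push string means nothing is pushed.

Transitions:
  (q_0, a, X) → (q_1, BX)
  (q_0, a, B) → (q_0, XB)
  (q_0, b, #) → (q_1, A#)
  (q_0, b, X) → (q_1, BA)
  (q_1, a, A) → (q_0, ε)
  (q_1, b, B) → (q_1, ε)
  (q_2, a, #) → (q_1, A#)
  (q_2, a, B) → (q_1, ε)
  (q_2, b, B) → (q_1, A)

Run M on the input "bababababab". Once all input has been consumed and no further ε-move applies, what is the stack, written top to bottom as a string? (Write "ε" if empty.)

(q_0, bababababab, #)
  read b, top #: go to q_1, push A# → (q_1, ababababab, A#)
  read a, top A: go to q_0, push ε → (q_0, babababab, #)
  read b, top #: go to q_1, push A# → (q_1, abababab, A#)
  read a, top A: go to q_0, push ε → (q_0, bababab, #)
  read b, top #: go to q_1, push A# → (q_1, ababab, A#)
  read a, top A: go to q_0, push ε → (q_0, babab, #)
  read b, top #: go to q_1, push A# → (q_1, abab, A#)
  read a, top A: go to q_0, push ε → (q_0, bab, #)
  read b, top #: go to q_1, push A# → (q_1, ab, A#)
  read a, top A: go to q_0, push ε → (q_0, b, #)
  read b, top #: go to q_1, push A# → (q_1, ε, A#)
All input consumed in state q_1 with stack A#.

A#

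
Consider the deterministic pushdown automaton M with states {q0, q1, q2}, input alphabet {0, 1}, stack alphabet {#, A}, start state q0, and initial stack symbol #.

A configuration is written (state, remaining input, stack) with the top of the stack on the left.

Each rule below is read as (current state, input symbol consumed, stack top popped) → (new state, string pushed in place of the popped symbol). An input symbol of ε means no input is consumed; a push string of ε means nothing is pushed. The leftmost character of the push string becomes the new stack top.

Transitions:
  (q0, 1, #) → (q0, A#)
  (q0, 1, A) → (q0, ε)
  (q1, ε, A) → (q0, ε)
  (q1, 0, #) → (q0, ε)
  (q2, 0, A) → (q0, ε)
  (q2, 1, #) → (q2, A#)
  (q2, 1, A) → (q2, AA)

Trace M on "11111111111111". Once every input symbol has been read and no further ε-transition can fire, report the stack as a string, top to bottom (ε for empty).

(q0, 11111111111111, #)
  read 1, top #: go to q0, push A# → (q0, 1111111111111, A#)
  read 1, top A: go to q0, push ε → (q0, 111111111111, #)
  read 1, top #: go to q0, push A# → (q0, 11111111111, A#)
  read 1, top A: go to q0, push ε → (q0, 1111111111, #)
  read 1, top #: go to q0, push A# → (q0, 111111111, A#)
  read 1, top A: go to q0, push ε → (q0, 11111111, #)
  read 1, top #: go to q0, push A# → (q0, 1111111, A#)
  read 1, top A: go to q0, push ε → (q0, 111111, #)
  read 1, top #: go to q0, push A# → (q0, 11111, A#)
  read 1, top A: go to q0, push ε → (q0, 1111, #)
  read 1, top #: go to q0, push A# → (q0, 111, A#)
  read 1, top A: go to q0, push ε → (q0, 11, #)
  read 1, top #: go to q0, push A# → (q0, 1, A#)
  read 1, top A: go to q0, push ε → (q0, ε, #)
All input consumed in state q0 with stack #.

#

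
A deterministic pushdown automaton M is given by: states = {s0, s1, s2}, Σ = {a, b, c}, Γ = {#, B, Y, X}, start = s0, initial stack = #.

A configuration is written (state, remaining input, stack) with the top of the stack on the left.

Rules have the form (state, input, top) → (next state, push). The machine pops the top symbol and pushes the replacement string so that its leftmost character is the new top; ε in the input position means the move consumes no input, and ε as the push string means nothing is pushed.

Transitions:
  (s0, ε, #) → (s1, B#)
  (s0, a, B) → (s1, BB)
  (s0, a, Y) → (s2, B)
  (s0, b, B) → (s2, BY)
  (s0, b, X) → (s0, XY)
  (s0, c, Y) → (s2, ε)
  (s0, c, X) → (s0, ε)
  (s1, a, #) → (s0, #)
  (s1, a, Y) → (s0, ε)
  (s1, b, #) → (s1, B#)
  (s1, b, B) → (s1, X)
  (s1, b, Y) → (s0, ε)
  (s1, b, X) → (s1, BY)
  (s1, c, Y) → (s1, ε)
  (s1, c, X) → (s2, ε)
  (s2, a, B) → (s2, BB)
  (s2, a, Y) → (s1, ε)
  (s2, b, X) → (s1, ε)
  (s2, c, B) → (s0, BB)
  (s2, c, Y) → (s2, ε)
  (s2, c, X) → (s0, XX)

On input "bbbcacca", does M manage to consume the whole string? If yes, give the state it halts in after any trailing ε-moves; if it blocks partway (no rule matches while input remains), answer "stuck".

(s0, bbbcacca, #)
  ε-move, top #: go to s1, push B# → (s1, bbbcacca, B#)
  read b, top B: go to s1, push X → (s1, bbcacca, X#)
  read b, top X: go to s1, push BY → (s1, bcacca, BY#)
  read b, top B: go to s1, push X → (s1, cacca, XY#)
  read c, top X: go to s2, push ε → (s2, acca, Y#)
  read a, top Y: go to s1, push ε → (s1, cca, #)
No transition for (s1, c, top #); M blocks with input cca remaining.

stuck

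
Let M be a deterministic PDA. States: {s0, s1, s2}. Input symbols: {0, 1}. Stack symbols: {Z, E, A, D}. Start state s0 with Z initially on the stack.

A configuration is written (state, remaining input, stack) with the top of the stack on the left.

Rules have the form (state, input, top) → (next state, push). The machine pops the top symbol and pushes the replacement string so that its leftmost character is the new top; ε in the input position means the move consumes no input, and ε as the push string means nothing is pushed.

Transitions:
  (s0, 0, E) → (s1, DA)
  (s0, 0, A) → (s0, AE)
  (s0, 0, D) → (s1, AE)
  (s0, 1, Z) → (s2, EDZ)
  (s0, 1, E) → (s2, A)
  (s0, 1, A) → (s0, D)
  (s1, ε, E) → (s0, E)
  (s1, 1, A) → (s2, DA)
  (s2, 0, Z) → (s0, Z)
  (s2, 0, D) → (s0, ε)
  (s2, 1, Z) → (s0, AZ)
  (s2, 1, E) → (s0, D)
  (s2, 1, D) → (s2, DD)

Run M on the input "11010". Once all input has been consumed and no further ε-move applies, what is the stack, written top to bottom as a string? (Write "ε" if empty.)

(s0, 11010, Z)
  read 1, top Z: go to s2, push EDZ → (s2, 1010, EDZ)
  read 1, top E: go to s0, push D → (s0, 010, DDZ)
  read 0, top D: go to s1, push AE → (s1, 10, AEDZ)
  read 1, top A: go to s2, push DA → (s2, 0, DAEDZ)
  read 0, top D: go to s0, push ε → (s0, ε, AEDZ)
All input consumed in state s0 with stack AEDZ.

AEDZ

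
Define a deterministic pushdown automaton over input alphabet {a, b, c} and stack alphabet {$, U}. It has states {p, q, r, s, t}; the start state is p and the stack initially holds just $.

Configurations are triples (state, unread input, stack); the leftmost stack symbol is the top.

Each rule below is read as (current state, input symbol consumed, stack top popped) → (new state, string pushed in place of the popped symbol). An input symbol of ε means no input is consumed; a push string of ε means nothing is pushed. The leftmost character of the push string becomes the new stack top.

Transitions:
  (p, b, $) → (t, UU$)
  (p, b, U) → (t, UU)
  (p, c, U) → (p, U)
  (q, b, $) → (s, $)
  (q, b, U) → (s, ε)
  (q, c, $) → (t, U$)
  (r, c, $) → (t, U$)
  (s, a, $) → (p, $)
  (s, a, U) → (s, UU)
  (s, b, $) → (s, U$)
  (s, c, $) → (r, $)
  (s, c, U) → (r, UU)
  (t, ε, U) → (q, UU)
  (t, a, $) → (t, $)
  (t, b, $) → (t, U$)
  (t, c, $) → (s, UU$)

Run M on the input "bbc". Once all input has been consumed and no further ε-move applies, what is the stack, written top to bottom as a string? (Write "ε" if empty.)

UUU$

(p, bbc, $) ⊢ (t, bc, UU$) ⊢ (q, bc, UUU$) ⊢ (s, c, UU$) ⊢ (r, ε, UUU$)
All input consumed in state r with stack UUU$.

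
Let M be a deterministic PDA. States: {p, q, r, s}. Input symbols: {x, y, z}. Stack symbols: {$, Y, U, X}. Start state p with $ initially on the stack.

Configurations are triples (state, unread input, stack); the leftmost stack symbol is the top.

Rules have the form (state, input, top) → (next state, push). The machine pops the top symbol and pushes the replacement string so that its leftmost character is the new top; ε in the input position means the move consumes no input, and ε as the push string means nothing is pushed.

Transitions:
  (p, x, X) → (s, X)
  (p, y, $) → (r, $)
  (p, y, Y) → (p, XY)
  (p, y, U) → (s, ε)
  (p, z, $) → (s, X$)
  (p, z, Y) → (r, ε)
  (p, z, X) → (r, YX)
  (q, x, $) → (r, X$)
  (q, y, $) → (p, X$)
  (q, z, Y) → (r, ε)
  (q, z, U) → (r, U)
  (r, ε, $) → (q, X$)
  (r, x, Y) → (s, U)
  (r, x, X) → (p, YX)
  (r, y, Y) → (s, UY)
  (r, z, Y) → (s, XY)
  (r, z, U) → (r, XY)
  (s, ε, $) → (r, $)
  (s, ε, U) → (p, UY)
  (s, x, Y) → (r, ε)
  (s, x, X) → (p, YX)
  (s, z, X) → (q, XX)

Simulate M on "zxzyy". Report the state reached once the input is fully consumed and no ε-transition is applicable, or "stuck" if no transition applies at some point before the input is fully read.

(p, zxzyy, $)
  read z, top $: go to s, push X$ → (s, xzyy, X$)
  read x, top X: go to p, push YX → (p, zyy, YX$)
  read z, top Y: go to r, push ε → (r, yy, X$)
No transition for (r, y, top X); M blocks with input yy remaining.

stuck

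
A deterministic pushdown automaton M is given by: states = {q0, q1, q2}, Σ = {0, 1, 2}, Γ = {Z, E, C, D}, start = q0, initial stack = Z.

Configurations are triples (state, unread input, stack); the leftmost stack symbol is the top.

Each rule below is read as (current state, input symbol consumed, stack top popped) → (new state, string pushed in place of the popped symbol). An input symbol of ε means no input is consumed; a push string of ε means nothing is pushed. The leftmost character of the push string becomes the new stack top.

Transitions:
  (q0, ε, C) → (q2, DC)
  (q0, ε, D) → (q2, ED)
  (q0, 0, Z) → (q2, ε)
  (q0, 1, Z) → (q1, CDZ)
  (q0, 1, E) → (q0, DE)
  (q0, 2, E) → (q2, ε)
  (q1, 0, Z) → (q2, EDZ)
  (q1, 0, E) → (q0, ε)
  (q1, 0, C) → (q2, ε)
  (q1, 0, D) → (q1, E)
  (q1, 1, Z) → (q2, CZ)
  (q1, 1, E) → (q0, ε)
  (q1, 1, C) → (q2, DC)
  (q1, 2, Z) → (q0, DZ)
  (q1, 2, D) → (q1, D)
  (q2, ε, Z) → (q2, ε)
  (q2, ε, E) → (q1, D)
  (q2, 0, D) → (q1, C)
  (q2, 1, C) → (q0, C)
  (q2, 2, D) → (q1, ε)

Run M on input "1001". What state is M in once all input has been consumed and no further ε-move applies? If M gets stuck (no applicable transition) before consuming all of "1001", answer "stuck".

q2

(q0, 1001, Z) ⊢ (q1, 001, CDZ) ⊢ (q2, 01, DZ) ⊢ (q1, 1, CZ) ⊢ (q2, ε, DCZ)
All input consumed; M is in state q2.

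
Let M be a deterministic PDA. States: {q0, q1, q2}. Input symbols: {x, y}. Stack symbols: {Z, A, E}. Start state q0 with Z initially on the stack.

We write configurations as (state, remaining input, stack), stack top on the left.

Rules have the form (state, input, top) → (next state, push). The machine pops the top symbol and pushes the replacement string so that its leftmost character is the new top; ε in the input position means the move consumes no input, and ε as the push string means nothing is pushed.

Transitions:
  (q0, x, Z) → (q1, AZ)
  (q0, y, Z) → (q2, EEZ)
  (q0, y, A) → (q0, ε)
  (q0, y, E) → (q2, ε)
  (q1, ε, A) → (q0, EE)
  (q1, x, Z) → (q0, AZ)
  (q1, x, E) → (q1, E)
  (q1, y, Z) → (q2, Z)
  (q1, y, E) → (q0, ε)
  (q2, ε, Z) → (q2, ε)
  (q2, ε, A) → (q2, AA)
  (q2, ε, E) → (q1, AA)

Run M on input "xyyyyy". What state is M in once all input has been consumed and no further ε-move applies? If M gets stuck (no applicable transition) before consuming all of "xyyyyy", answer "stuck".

(q0, xyyyyy, Z)
  read x, top Z: go to q1, push AZ → (q1, yyyyy, AZ)
  ε-move, top A: go to q0, push EE → (q0, yyyyy, EEZ)
  read y, top E: go to q2, push ε → (q2, yyyy, EZ)
  ε-move, top E: go to q1, push AA → (q1, yyyy, AAZ)
  ε-move, top A: go to q0, push EE → (q0, yyyy, EEAZ)
  read y, top E: go to q2, push ε → (q2, yyy, EAZ)
  ε-move, top E: go to q1, push AA → (q1, yyy, AAAZ)
  ε-move, top A: go to q0, push EE → (q0, yyy, EEAAZ)
  read y, top E: go to q2, push ε → (q2, yy, EAAZ)
  ε-move, top E: go to q1, push AA → (q1, yy, AAAAZ)
  ε-move, top A: go to q0, push EE → (q0, yy, EEAAAZ)
  read y, top E: go to q2, push ε → (q2, y, EAAAZ)
  ε-move, top E: go to q1, push AA → (q1, y, AAAAAZ)
  ε-move, top A: go to q0, push EE → (q0, y, EEAAAAZ)
  read y, top E: go to q2, push ε → (q2, ε, EAAAAZ)
  ε-move, top E: go to q1, push AA → (q1, ε, AAAAAAZ)
  ε-move, top A: go to q0, push EE → (q0, ε, EEAAAAAZ)
All input consumed; M is in state q0.

q0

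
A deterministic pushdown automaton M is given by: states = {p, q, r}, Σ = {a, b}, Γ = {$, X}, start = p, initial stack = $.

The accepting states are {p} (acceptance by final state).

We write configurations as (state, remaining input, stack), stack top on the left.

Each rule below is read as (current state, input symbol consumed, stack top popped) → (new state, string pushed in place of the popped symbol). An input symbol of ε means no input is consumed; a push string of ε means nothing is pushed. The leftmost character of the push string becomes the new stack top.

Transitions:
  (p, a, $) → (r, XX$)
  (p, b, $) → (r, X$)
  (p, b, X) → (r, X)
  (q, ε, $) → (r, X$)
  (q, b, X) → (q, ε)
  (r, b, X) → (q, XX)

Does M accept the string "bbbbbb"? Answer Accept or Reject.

(p, bbbbbb, $)
  read b, top $: go to r, push X$ → (r, bbbbb, X$)
  read b, top X: go to q, push XX → (q, bbbb, XX$)
  read b, top X: go to q, push ε → (q, bbb, X$)
  read b, top X: go to q, push ε → (q, bb, $)
  ε-move, top $: go to r, push X$ → (r, bb, X$)
  read b, top X: go to q, push XX → (q, b, XX$)
  read b, top X: go to q, push ε → (q, ε, X$)
All input consumed; state q ∉ F and no further ε-move applies.

Reject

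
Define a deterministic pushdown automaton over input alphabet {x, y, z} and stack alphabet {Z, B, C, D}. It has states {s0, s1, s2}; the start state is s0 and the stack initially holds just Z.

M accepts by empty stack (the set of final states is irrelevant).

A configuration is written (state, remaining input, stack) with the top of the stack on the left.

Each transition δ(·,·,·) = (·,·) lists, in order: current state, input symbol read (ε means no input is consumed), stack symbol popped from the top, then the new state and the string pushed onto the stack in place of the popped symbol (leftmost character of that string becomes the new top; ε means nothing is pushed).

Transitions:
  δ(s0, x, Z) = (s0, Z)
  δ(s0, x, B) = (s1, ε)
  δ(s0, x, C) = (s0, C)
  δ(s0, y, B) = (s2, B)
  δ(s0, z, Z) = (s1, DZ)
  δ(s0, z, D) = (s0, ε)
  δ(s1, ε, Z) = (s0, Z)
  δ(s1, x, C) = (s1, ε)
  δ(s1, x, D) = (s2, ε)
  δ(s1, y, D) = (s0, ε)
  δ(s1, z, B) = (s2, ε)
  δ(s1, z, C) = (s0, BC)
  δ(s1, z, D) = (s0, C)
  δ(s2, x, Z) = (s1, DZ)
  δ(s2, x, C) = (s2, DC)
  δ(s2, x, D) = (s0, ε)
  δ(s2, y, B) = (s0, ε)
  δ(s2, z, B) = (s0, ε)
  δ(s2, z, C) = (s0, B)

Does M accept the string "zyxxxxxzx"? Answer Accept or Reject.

Reject

(s0, zyxxxxxzx, Z) ⊢ (s1, yxxxxxzx, DZ) ⊢ (s0, xxxxxzx, Z) ⊢ (s0, xxxxzx, Z) ⊢ (s0, xxxzx, Z) ⊢ (s0, xxzx, Z) ⊢ (s0, xzx, Z) ⊢ (s0, zx, Z) ⊢ (s1, x, DZ) ⊢ (s2, ε, Z)
All input consumed; stack is Z, not empty, and no further ε-move applies.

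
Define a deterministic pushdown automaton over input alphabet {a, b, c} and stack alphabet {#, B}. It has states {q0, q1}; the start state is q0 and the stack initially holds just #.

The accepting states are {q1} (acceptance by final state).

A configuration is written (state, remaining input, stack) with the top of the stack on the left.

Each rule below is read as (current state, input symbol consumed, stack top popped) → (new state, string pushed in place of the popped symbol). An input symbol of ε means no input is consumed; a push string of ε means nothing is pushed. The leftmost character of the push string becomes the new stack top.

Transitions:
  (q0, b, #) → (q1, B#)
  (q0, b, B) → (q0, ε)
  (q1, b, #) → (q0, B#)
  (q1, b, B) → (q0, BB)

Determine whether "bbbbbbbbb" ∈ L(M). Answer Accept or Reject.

(q0, bbbbbbbbb, #) ⊢ (q1, bbbbbbbb, B#) ⊢ (q0, bbbbbbb, BB#) ⊢ (q0, bbbbbb, B#) ⊢ (q0, bbbbb, #) ⊢ (q1, bbbb, B#) ⊢ (q0, bbb, BB#) ⊢ (q0, bb, B#) ⊢ (q0, b, #) ⊢ (q1, ε, B#)
All input consumed; state q1 ∈ F.

Accept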